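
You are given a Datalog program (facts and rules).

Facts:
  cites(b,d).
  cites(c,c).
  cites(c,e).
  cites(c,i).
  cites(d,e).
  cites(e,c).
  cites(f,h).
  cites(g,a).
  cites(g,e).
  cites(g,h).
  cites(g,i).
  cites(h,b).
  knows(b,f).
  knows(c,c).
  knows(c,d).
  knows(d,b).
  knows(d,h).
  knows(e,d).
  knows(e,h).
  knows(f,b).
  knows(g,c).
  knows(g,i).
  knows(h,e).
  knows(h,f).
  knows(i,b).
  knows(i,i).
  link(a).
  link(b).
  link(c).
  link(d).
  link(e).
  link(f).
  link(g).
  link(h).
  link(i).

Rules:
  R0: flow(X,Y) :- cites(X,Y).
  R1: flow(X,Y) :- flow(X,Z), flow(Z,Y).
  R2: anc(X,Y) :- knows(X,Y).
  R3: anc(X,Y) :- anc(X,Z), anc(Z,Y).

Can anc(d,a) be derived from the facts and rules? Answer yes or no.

round 1: derive anc(b,f) via R2 from knows(b,f)
round 1: derive anc(c,c) via R2 from knows(c,c)
round 1: derive anc(c,d) via R2 from knows(c,d)
round 1: derive anc(d,b) via R2 from knows(d,b)
round 1: derive anc(d,h) via R2 from knows(d,h)
round 1: derive anc(e,d) via R2 from knows(e,d)
round 1: derive anc(e,h) via R2 from knows(e,h)
round 1: derive anc(f,b) via R2 from knows(f,b)
round 1: derive anc(g,c) via R2 from knows(g,c)
round 1: derive anc(g,i) via R2 from knows(g,i)
round 1: derive anc(h,e) via R2 from knows(h,e)
round 1: derive anc(h,f) via R2 from knows(h,f)
round 1: derive anc(i,b) via R2 from knows(i,b)
round 1: derive anc(i,i) via R2 from knows(i,i)
round 2: derive anc(b,b) via R3 from anc(b,f), anc(f,b)
round 2: derive anc(c,b) via R3 from anc(c,d), anc(d,b)
round 2: derive anc(c,h) via R3 from anc(c,d), anc(d,h)
round 2: derive anc(d,e) via R3 from anc(d,h), anc(h,e)
round 2: derive anc(d,f) via R3 from anc(d,b), anc(b,f)
round 2: derive anc(e,b) via R3 from anc(e,d), anc(d,b)
round 2: derive anc(e,e) via R3 from anc(e,h), anc(h,e)
round 2: derive anc(e,f) via R3 from anc(e,h), anc(h,f)
round 2: derive anc(f,f) via R3 from anc(f,b), anc(b,f)
round 2: derive anc(g,b) via R3 from anc(g,i), anc(i,b)
round 2: derive anc(g,d) via R3 from anc(g,c), anc(c,d)
round 2: derive anc(h,b) via R3 from anc(h,f), anc(f,b)
round 2: derive anc(h,d) via R3 from anc(h,e), anc(e,d)
round 2: derive anc(h,h) via R3 from anc(h,e), anc(e,h)
round 2: derive anc(i,f) via R3 from anc(i,b), anc(b,f)
round 3: derive anc(c,e) via R3 from anc(c,d), anc(d,e)
round 3: derive anc(c,f) via R3 from anc(c,b), anc(b,f)
round 3: derive anc(d,d) via R3 from anc(d,e), anc(e,d)
round 3: derive anc(g,e) via R3 from anc(g,d), anc(d,e)
round 3: derive anc(g,f) via R3 from anc(g,b), anc(b,f)
round 3: derive anc(g,h) via R3 from anc(g,c), anc(c,h)

no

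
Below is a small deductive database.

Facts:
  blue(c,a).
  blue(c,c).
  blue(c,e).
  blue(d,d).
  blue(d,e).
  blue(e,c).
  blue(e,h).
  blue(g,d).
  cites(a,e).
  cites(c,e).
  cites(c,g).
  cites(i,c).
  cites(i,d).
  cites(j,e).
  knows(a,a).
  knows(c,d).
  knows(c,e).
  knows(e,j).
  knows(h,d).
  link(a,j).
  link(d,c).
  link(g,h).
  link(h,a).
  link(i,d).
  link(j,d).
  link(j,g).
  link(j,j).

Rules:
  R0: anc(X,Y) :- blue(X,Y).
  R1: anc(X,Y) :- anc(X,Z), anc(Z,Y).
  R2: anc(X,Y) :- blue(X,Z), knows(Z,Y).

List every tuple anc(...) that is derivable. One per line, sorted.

round 1: derive anc(c,a) via R0 from blue(c,a)
round 1: derive anc(c,c) via R0 from blue(c,c)
round 1: derive anc(c,e) via R0 from blue(c,e)
round 1: derive anc(d,d) via R0 from blue(d,d)
round 1: derive anc(d,e) via R0 from blue(d,e)
round 1: derive anc(e,c) via R0 from blue(e,c)
round 1: derive anc(e,h) via R0 from blue(e,h)
round 1: derive anc(g,d) via R0 from blue(g,d)
round 1: derive anc(c,d) via R2 from blue(c,c), knows(c,d)
round 1: derive anc(c,j) via R2 from blue(c,e), knows(e,j)
round 1: derive anc(d,j) via R2 from blue(d,e), knows(e,j)
round 1: derive anc(e,d) via R2 from blue(e,c), knows(c,d)
round 1: derive anc(e,e) via R2 from blue(e,c), knows(c,e)
round 2: derive anc(c,h) via R1 from anc(c,e), anc(e,h)
round 2: derive anc(d,c) via R1 from anc(d,e), anc(e,c)
round 2: derive anc(d,h) via R1 from anc(d,e), anc(e,h)
round 2: derive anc(e,a) via R1 from anc(e,c), anc(c,a)
round 2: derive anc(e,j) via R1 from anc(e,c), anc(c,j)
round 2: derive anc(g,e) via R1 from anc(g,d), anc(d,e)
round 2: derive anc(g,j) via R1 from anc(g,d), anc(d,j)
round 3: derive anc(d,a) via R1 from anc(d,c), anc(c,a)
round 3: derive anc(g,a) via R1 from anc(g,e), anc(e,a)
round 3: derive anc(g,c) via R1 from anc(g,d), anc(d,c)
round 3: derive anc(g,h) via R1 from anc(g,d), anc(d,h)

anc(c,a)
anc(c,c)
anc(c,d)
anc(c,e)
anc(c,h)
anc(c,j)
anc(d,a)
anc(d,c)
anc(d,d)
anc(d,e)
anc(d,h)
anc(d,j)
anc(e,a)
anc(e,c)
anc(e,d)
anc(e,e)
anc(e,h)
anc(e,j)
anc(g,a)
anc(g,c)
anc(g,d)
anc(g,e)
anc(g,h)
anc(g,j)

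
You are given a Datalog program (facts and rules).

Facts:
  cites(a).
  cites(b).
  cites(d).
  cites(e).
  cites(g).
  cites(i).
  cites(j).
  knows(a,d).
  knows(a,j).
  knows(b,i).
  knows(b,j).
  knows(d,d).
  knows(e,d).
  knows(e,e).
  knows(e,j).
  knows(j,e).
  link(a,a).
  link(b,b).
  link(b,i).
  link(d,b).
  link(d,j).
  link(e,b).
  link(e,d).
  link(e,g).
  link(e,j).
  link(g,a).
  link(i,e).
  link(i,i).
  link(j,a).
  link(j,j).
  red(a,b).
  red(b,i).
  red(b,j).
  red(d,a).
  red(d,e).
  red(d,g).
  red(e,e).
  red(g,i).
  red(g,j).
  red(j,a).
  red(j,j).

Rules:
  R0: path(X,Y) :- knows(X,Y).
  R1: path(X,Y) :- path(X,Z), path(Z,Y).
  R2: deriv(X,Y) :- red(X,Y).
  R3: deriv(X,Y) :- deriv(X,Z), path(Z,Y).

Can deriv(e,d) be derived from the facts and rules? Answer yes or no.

round 1: derive path(a,d) via R0 from knows(a,d)
round 1: derive path(a,j) via R0 from knows(a,j)
round 1: derive path(b,i) via R0 from knows(b,i)
round 1: derive path(b,j) via R0 from knows(b,j)
round 1: derive path(d,d) via R0 from knows(d,d)
round 1: derive path(e,d) via R0 from knows(e,d)
round 1: derive path(e,e) via R0 from knows(e,e)
round 1: derive path(e,j) via R0 from knows(e,j)
round 1: derive path(j,e) via R0 from knows(j,e)
round 1: derive deriv(a,b) via R2 from red(a,b)
round 1: derive deriv(b,i) via R2 from red(b,i)
round 1: derive deriv(b,j) via R2 from red(b,j)
round 1: derive deriv(d,a) via R2 from red(d,a)
round 1: derive deriv(d,e) via R2 from red(d,e)
round 1: derive deriv(d,g) via R2 from red(d,g)
round 1: derive deriv(e,e) via R2 from red(e,e)
round 1: derive deriv(g,i) via R2 from red(g,i)
round 1: derive deriv(g,j) via R2 from red(g,j)
round 1: derive deriv(j,a) via R2 from red(j,a)
round 1: derive deriv(j,j) via R2 from red(j,j)
round 2: derive path(a,e) via R1 from path(a,j), path(j,e)
round 2: derive path(b,e) via R1 from path(b,j), path(j,e)
round 2: derive path(j,d) via R1 from path(j,e), path(e,d)
round 2: derive path(j,j) via R1 from path(j,e), path(e,j)
round 2: derive deriv(a,i) via R3 from deriv(a,b), path(b,i)
round 2: derive deriv(a,j) via R3 from deriv(a,b), path(b,j)
round 2: derive deriv(b,e) via R3 from deriv(b,j), path(j,e)
round 2: derive deriv(d,d) via R3 from deriv(d,a), path(a,d)
round 2: derive deriv(d,j) via R3 from deriv(d,a), path(a,j)
round 2: derive deriv(e,d) via R3 from deriv(e,e), path(e,d)
round 2: derive deriv(e,j) via R3 from deriv(e,e), path(e,j)
round 2: derive deriv(g,e) via R3 from deriv(g,j), path(j,e)
round 2: derive deriv(j,d) via R3 from deriv(j,a), path(a,d)
round 2: derive deriv(j,e) via R3 from deriv(j,j), path(j,e)
round 3: derive path(b,d) via R1 from path(b,e), path(e,d)
round 3: derive deriv(a,d) via R3 from deriv(a,j), path(j,d)
round 3: derive deriv(a,e) via R3 from deriv(a,b), path(b,e)
round 3: derive deriv(b,d) via R3 from deriv(b,e), path(e,d)
round 3: derive deriv(g,d) via R3 from deriv(g,e), path(e,d)

yes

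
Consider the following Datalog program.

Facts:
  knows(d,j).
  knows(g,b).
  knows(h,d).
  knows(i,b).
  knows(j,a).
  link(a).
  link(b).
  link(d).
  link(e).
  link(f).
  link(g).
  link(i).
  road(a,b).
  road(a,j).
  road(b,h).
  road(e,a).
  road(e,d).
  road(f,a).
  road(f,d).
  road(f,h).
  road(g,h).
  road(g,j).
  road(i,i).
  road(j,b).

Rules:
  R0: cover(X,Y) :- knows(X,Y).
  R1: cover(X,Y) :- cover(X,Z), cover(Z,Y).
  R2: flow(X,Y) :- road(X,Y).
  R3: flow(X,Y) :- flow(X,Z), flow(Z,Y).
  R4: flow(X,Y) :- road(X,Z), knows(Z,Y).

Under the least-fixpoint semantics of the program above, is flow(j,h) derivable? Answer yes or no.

yes

round 1: derive flow(a,b) via R2 from road(a,b)
round 1: derive flow(a,j) via R2 from road(a,j)
round 1: derive flow(b,h) via R2 from road(b,h)
round 1: derive flow(e,a) via R2 from road(e,a)
round 1: derive flow(e,d) via R2 from road(e,d)
round 1: derive flow(f,a) via R2 from road(f,a)
round 1: derive flow(f,d) via R2 from road(f,d)
round 1: derive flow(f,h) via R2 from road(f,h)
round 1: derive flow(g,h) via R2 from road(g,h)
round 1: derive flow(g,j) via R2 from road(g,j)
round 1: derive flow(i,i) via R2 from road(i,i)
round 1: derive flow(j,b) via R2 from road(j,b)
round 1: derive flow(a,a) via R4 from road(a,j), knows(j,a)
round 1: derive flow(b,d) via R4 from road(b,h), knows(h,d)
round 1: derive flow(e,j) via R4 from road(e,d), knows(d,j)
round 1: derive flow(f,j) via R4 from road(f,d), knows(d,j)
round 1: derive flow(g,a) via R4 from road(g,j), knows(j,a)
round 1: derive flow(g,d) via R4 from road(g,h), knows(h,d)
round 1: derive flow(i,b) via R4 from road(i,i), knows(i,b)
round 2: derive flow(a,d) via R3 from flow(a,b), flow(b,d)
round 2: derive flow(a,h) via R3 from flow(a,b), flow(b,h)
round 2: derive flow(e,b) via R3 from flow(e,a), flow(a,b)
round 2: derive flow(f,b) via R3 from flow(f,a), flow(a,b)
round 2: derive flow(g,b) via R3 from flow(g,a), flow(a,b)
round 2: derive flow(i,d) via R3 from flow(i,b), flow(b,d)
round 2: derive flow(i,h) via R3 from flow(i,b), flow(b,h)
round 2: derive flow(j,d) via R3 from flow(j,b), flow(b,d)
round 2: derive flow(j,h) via R3 from flow(j,b), flow(b,h)
round 3: derive flow(e,h) via R3 from flow(e,a), flow(a,h)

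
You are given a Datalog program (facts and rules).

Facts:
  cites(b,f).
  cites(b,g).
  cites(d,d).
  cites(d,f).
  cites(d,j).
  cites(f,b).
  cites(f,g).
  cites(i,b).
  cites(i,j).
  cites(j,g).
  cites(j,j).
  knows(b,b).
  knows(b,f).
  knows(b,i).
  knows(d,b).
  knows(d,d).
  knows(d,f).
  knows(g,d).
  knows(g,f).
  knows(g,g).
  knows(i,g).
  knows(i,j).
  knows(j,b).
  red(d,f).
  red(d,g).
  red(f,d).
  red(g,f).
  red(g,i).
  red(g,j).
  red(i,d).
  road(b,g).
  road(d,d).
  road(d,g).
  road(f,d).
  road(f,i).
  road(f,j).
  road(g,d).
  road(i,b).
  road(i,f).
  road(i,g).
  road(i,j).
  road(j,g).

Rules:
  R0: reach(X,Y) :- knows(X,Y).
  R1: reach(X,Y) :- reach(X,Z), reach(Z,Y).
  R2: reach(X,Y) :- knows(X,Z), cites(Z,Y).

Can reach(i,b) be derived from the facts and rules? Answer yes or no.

round 1: derive reach(b,b) via R0 from knows(b,b)
round 1: derive reach(b,f) via R0 from knows(b,f)
round 1: derive reach(b,i) via R0 from knows(b,i)
round 1: derive reach(d,b) via R0 from knows(d,b)
round 1: derive reach(d,d) via R0 from knows(d,d)
round 1: derive reach(d,f) via R0 from knows(d,f)
round 1: derive reach(g,d) via R0 from knows(g,d)
round 1: derive reach(g,f) via R0 from knows(g,f)
round 1: derive reach(g,g) via R0 from knows(g,g)
round 1: derive reach(i,g) via R0 from knows(i,g)
round 1: derive reach(i,j) via R0 from knows(i,j)
round 1: derive reach(j,b) via R0 from knows(j,b)
round 1: derive reach(b,g) via R2 from knows(b,b), cites(b,g)
round 1: derive reach(b,j) via R2 from knows(b,i), cites(i,j)
round 1: derive reach(d,g) via R2 from knows(d,b), cites(b,g)
round 1: derive reach(d,j) via R2 from knows(d,d), cites(d,j)
round 1: derive reach(g,b) via R2 from knows(g,f), cites(f,b)
round 1: derive reach(g,j) via R2 from knows(g,d), cites(d,j)
round 1: derive reach(j,f) via R2 from knows(j,b), cites(b,f)
round 1: derive reach(j,g) via R2 from knows(j,b), cites(b,g)
round 2: derive reach(b,d) via R1 from reach(b,g), reach(g,d)
round 2: derive reach(d,i) via R1 from reach(d,b), reach(b,i)
round 2: derive reach(g,i) via R1 from reach(g,b), reach(b,i)
round 2: derive reach(i,b) via R1 from reach(i,g), reach(g,b)
round 2: derive reach(i,d) via R1 from reach(i,g), reach(g,d)
round 2: derive reach(i,f) via R1 from reach(i,g), reach(g,f)
round 2: derive reach(j,d) via R1 from reach(j,g), reach(g,d)
round 2: derive reach(j,i) via R1 from reach(j,b), reach(b,i)
round 2: derive reach(j,j) via R1 from reach(j,b), reach(b,j)
round 3: derive reach(i,i) via R1 from reach(i,b), reach(b,i)

yes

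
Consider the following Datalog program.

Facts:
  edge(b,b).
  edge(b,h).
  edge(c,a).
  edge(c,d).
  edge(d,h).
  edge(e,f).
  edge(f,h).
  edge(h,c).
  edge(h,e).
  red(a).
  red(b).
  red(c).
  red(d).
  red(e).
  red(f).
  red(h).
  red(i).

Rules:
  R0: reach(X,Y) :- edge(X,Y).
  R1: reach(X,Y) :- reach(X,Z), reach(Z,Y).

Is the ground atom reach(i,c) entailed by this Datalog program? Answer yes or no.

round 1: derive reach(b,b) via R0 from edge(b,b)
round 1: derive reach(b,h) via R0 from edge(b,h)
round 1: derive reach(c,a) via R0 from edge(c,a)
round 1: derive reach(c,d) via R0 from edge(c,d)
round 1: derive reach(d,h) via R0 from edge(d,h)
round 1: derive reach(e,f) via R0 from edge(e,f)
round 1: derive reach(f,h) via R0 from edge(f,h)
round 1: derive reach(h,c) via R0 from edge(h,c)
round 1: derive reach(h,e) via R0 from edge(h,e)
round 2: derive reach(b,c) via R1 from reach(b,h), reach(h,c)
round 2: derive reach(b,e) via R1 from reach(b,h), reach(h,e)
round 2: derive reach(c,h) via R1 from reach(c,d), reach(d,h)
round 2: derive reach(d,c) via R1 from reach(d,h), reach(h,c)
round 2: derive reach(d,e) via R1 from reach(d,h), reach(h,e)
round 2: derive reach(e,h) via R1 from reach(e,f), reach(f,h)
round 2: derive reach(f,c) via R1 from reach(f,h), reach(h,c)
round 2: derive reach(f,e) via R1 from reach(f,h), reach(h,e)
round 2: derive reach(h,a) via R1 from reach(h,c), reach(c,a)
round 2: derive reach(h,d) via R1 from reach(h,c), reach(c,d)
round 2: derive reach(h,f) via R1 from reach(h,e), reach(e,f)
round 3: derive reach(b,a) via R1 from reach(b,c), reach(c,a)
round 3: derive reach(b,d) via R1 from reach(b,c), reach(c,d)
round 3: derive reach(b,f) via R1 from reach(b,e), reach(e,f)
round 3: derive reach(c,c) via R1 from reach(c,d), reach(d,c)
round 3: derive reach(c,e) via R1 from reach(c,d), reach(d,e)
round 3: derive reach(c,f) via R1 from reach(c,h), reach(h,f)
round 3: derive reach(d,a) via R1 from reach(d,c), reach(c,a)
round 3: derive reach(d,d) via R1 from reach(d,c), reach(c,d)
round 3: derive reach(d,f) via R1 from reach(d,e), reach(e,f)
round 3: derive reach(e,a) via R1 from reach(e,h), reach(h,a)
round 3: derive reach(e,c) via R1 from reach(e,f), reach(f,c)
round 3: derive reach(e,d) via R1 from reach(e,h), reach(h,d)
round 3: derive reach(e,e) via R1 from reach(e,f), reach(f,e)
round 3: derive reach(f,a) via R1 from reach(f,c), reach(c,a)
round 3: derive reach(f,d) via R1 from reach(f,c), reach(c,d)
round 3: derive reach(f,f) via R1 from reach(f,e), reach(e,f)
round 3: derive reach(h,h) via R1 from reach(h,c), reach(c,h)

no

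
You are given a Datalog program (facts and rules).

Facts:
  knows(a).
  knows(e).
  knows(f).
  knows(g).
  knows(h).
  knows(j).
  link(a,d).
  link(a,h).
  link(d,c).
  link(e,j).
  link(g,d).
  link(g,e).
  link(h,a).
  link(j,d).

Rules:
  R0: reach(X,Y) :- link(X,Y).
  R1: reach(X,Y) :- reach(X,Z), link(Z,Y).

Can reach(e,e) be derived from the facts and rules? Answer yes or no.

round 1: derive reach(a,d) via R0 from link(a,d)
round 1: derive reach(a,h) via R0 from link(a,h)
round 1: derive reach(d,c) via R0 from link(d,c)
round 1: derive reach(e,j) via R0 from link(e,j)
round 1: derive reach(g,d) via R0 from link(g,d)
round 1: derive reach(g,e) via R0 from link(g,e)
round 1: derive reach(h,a) via R0 from link(h,a)
round 1: derive reach(j,d) via R0 from link(j,d)
round 2: derive reach(a,a) via R1 from reach(a,h), link(h,a)
round 2: derive reach(a,c) via R1 from reach(a,d), link(d,c)
round 2: derive reach(e,d) via R1 from reach(e,j), link(j,d)
round 2: derive reach(g,c) via R1 from reach(g,d), link(d,c)
round 2: derive reach(g,j) via R1 from reach(g,e), link(e,j)
round 2: derive reach(h,d) via R1 from reach(h,a), link(a,d)
round 2: derive reach(h,h) via R1 from reach(h,a), link(a,h)
round 2: derive reach(j,c) via R1 from reach(j,d), link(d,c)
round 3: derive reach(e,c) via R1 from reach(e,d), link(d,c)
round 3: derive reach(h,c) via R1 from reach(h,d), link(d,c)

no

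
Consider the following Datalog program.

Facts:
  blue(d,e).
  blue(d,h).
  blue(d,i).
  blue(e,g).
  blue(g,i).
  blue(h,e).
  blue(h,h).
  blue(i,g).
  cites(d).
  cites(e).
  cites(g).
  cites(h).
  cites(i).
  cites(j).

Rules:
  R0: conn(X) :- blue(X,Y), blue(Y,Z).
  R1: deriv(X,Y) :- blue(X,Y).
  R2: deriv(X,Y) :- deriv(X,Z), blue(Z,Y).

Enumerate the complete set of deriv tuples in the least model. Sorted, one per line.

round 1: derive deriv(d,e) via R1 from blue(d,e)
round 1: derive deriv(d,h) via R1 from blue(d,h)
round 1: derive deriv(d,i) via R1 from blue(d,i)
round 1: derive deriv(e,g) via R1 from blue(e,g)
round 1: derive deriv(g,i) via R1 from blue(g,i)
round 1: derive deriv(h,e) via R1 from blue(h,e)
round 1: derive deriv(h,h) via R1 from blue(h,h)
round 1: derive deriv(i,g) via R1 from blue(i,g)
round 2: derive deriv(d,g) via R2 from deriv(d,e), blue(e,g)
round 2: derive deriv(e,i) via R2 from deriv(e,g), blue(g,i)
round 2: derive deriv(g,g) via R2 from deriv(g,i), blue(i,g)
round 2: derive deriv(h,g) via R2 from deriv(h,e), blue(e,g)
round 2: derive deriv(i,i) via R2 from deriv(i,g), blue(g,i)
round 3: derive deriv(h,i) via R2 from deriv(h,g), blue(g,i)

deriv(d,e)
deriv(d,g)
deriv(d,h)
deriv(d,i)
deriv(e,g)
deriv(e,i)
deriv(g,g)
deriv(g,i)
deriv(h,e)
deriv(h,g)
deriv(h,h)
deriv(h,i)
deriv(i,g)
deriv(i,i)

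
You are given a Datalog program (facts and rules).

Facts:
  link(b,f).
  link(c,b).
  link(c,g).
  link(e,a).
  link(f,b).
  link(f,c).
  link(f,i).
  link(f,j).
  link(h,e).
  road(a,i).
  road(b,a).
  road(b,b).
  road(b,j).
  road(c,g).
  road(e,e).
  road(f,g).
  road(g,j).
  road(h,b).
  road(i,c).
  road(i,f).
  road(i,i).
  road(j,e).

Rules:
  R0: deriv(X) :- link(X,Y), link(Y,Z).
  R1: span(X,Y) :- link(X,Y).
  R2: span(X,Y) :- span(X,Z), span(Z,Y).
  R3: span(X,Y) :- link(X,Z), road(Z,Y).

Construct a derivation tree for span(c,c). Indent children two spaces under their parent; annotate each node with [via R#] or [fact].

span(c,c)  [via R2]
  span(c,b)  [via R1]
    link(c,b)  [fact]
  span(b,c)  [via R2]
    span(b,f)  [via R1]
      link(b,f)  [fact]
    span(f,c)  [via R1]
      link(f,c)  [fact]

round 1: derive span(b,f) via R1 from link(b,f)
round 1: derive span(c,b) via R1 from link(c,b)
round 1: derive span(c,g) via R1 from link(c,g)
round 1: derive span(e,a) via R1 from link(e,a)
round 1: derive span(f,b) via R1 from link(f,b)
round 1: derive span(f,c) via R1 from link(f,c)
round 1: derive span(f,i) via R1 from link(f,i)
round 1: derive span(f,j) via R1 from link(f,j)
round 1: derive span(h,e) via R1 from link(h,e)
round 1: derive span(b,g) via R3 from link(b,f), road(f,g)
round 1: derive span(c,a) via R3 from link(c,b), road(b,a)
round 1: derive span(c,j) via R3 from link(c,b), road(b,j)
round 1: derive span(e,i) via R3 from link(e,a), road(a,i)
round 1: derive span(f,a) via R3 from link(f,b), road(b,a)
round 1: derive span(f,e) via R3 from link(f,j), road(j,e)
round 1: derive span(f,f) via R3 from link(f,i), road(i,f)
round 1: derive span(f,g) via R3 from link(f,c), road(c,g)
round 2: derive span(b,a) via R2 from span(b,f), span(f,a)
round 2: derive span(b,b) via R2 from span(b,f), span(f,b)
round 2: derive span(b,c) via R2 from span(b,f), span(f,c)
round 2: derive span(b,e) via R2 from span(b,f), span(f,e)
round 2: derive span(b,i) via R2 from span(b,f), span(f,i)
round 2: derive span(b,j) via R2 from span(b,f), span(f,j)
round 2: derive span(c,f) via R2 from span(c,b), span(b,f)
round 2: derive span(h,a) via R2 from span(h,e), span(e,a)
round 2: derive span(h,i) via R2 from span(h,e), span(e,i)
round 3: derive span(c,c) via R2 from span(c,b), span(b,c)
round 3: derive span(c,e) via R2 from span(c,b), span(b,e)
round 3: derive span(c,i) via R2 from span(c,b), span(b,i)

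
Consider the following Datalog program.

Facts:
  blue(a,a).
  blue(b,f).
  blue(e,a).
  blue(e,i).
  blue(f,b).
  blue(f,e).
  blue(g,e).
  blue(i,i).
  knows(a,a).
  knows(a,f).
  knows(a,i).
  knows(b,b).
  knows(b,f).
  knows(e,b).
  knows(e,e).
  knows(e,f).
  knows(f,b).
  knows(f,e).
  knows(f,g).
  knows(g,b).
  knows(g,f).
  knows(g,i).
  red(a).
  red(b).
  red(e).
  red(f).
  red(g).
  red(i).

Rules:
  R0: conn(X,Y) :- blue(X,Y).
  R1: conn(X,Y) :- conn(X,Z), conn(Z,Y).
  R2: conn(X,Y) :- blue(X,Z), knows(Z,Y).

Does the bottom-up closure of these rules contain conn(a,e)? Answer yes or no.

round 1: derive conn(a,a) via R0 from blue(a,a)
round 1: derive conn(b,f) via R0 from blue(b,f)
round 1: derive conn(e,a) via R0 from blue(e,a)
round 1: derive conn(e,i) via R0 from blue(e,i)
round 1: derive conn(f,b) via R0 from blue(f,b)
round 1: derive conn(f,e) via R0 from blue(f,e)
round 1: derive conn(g,e) via R0 from blue(g,e)
round 1: derive conn(i,i) via R0 from blue(i,i)
round 1: derive conn(a,f) via R2 from blue(a,a), knows(a,f)
round 1: derive conn(a,i) via R2 from blue(a,a), knows(a,i)
round 1: derive conn(b,b) via R2 from blue(b,f), knows(f,b)
round 1: derive conn(b,e) via R2 from blue(b,f), knows(f,e)
round 1: derive conn(b,g) via R2 from blue(b,f), knows(f,g)
round 1: derive conn(e,f) via R2 from blue(e,a), knows(a,f)
round 1: derive conn(f,f) via R2 from blue(f,b), knows(b,f)
round 1: derive conn(g,b) via R2 from blue(g,e), knows(e,b)
round 1: derive conn(g,f) via R2 from blue(g,e), knows(e,f)
round 2: derive conn(a,b) via R1 from conn(a,f), conn(f,b)
round 2: derive conn(a,e) via R1 from conn(a,f), conn(f,e)
round 2: derive conn(b,a) via R1 from conn(b,e), conn(e,a)
round 2: derive conn(b,i) via R1 from conn(b,e), conn(e,i)
round 2: derive conn(e,b) via R1 from conn(e,f), conn(f,b)
round 2: derive conn(e,e) via R1 from conn(e,f), conn(f,e)
round 2: derive conn(f,a) via R1 from conn(f,e), conn(e,a)
round 2: derive conn(f,g) via R1 from conn(f,b), conn(b,g)
round 2: derive conn(f,i) via R1 from conn(f,e), conn(e,i)
round 2: derive conn(g,a) via R1 from conn(g,e), conn(e,a)
round 2: derive conn(g,g) via R1 from conn(g,b), conn(b,g)
round 2: derive conn(g,i) via R1 from conn(g,e), conn(e,i)
round 3: derive conn(a,g) via R1 from conn(a,b), conn(b,g)
round 3: derive conn(e,g) via R1 from conn(e,b), conn(b,g)

yes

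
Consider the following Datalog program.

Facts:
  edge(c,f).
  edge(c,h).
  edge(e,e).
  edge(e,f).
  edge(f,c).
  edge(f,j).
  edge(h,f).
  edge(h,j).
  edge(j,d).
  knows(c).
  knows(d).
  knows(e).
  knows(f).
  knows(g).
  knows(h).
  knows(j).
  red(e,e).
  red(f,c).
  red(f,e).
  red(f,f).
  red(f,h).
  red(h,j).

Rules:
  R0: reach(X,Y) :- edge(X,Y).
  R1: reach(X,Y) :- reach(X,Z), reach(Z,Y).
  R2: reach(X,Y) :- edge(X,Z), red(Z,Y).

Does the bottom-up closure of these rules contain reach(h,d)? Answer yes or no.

yes

round 1: derive reach(c,f) via R0 from edge(c,f)
round 1: derive reach(c,h) via R0 from edge(c,h)
round 1: derive reach(e,e) via R0 from edge(e,e)
round 1: derive reach(e,f) via R0 from edge(e,f)
round 1: derive reach(f,c) via R0 from edge(f,c)
round 1: derive reach(f,j) via R0 from edge(f,j)
round 1: derive reach(h,f) via R0 from edge(h,f)
round 1: derive reach(h,j) via R0 from edge(h,j)
round 1: derive reach(j,d) via R0 from edge(j,d)
round 1: derive reach(c,c) via R2 from edge(c,f), red(f,c)
round 1: derive reach(c,e) via R2 from edge(c,f), red(f,e)
round 1: derive reach(c,j) via R2 from edge(c,h), red(h,j)
round 1: derive reach(e,c) via R2 from edge(e,f), red(f,c)
round 1: derive reach(e,h) via R2 from edge(e,f), red(f,h)
round 1: derive reach(h,c) via R2 from edge(h,f), red(f,c)
round 1: derive reach(h,e) via R2 from edge(h,f), red(f,e)
round 1: derive reach(h,h) via R2 from edge(h,f), red(f,h)
round 2: derive reach(c,d) via R1 from reach(c,j), reach(j,d)
round 2: derive reach(e,j) via R1 from reach(e,c), reach(c,j)
round 2: derive reach(f,d) via R1 from reach(f,j), reach(j,d)
round 2: derive reach(f,e) via R1 from reach(f,c), reach(c,e)
round 2: derive reach(f,f) via R1 from reach(f,c), reach(c,f)
round 2: derive reach(f,h) via R1 from reach(f,c), reach(c,h)
round 2: derive reach(h,d) via R1 from reach(h,j), reach(j,d)
round 3: derive reach(e,d) via R1 from reach(e,c), reach(c,d)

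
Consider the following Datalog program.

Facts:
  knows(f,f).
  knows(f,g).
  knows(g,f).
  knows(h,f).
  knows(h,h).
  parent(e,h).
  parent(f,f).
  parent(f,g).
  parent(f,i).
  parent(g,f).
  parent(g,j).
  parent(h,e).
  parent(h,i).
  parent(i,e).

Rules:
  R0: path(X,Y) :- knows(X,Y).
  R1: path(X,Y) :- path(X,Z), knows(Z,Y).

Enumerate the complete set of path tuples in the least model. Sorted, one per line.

round 1: derive path(f,f) via R0 from knows(f,f)
round 1: derive path(f,g) via R0 from knows(f,g)
round 1: derive path(g,f) via R0 from knows(g,f)
round 1: derive path(h,f) via R0 from knows(h,f)
round 1: derive path(h,h) via R0 from knows(h,h)
round 2: derive path(g,g) via R1 from path(g,f), knows(f,g)
round 2: derive path(h,g) via R1 from path(h,f), knows(f,g)

path(f,f)
path(f,g)
path(g,f)
path(g,g)
path(h,f)
path(h,g)
path(h,h)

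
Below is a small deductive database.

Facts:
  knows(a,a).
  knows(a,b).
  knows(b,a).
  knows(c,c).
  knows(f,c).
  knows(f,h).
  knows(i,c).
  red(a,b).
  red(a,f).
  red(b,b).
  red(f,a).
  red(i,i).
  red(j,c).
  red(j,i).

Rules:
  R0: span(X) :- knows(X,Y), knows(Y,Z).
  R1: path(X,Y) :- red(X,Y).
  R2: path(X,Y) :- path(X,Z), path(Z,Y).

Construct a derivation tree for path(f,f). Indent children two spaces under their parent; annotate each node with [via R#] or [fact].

path(f,f)  [via R2]
  path(f,a)  [via R1]
    red(f,a)  [fact]
  path(a,f)  [via R1]
    red(a,f)  [fact]

round 1: derive path(a,b) via R1 from red(a,b)
round 1: derive path(a,f) via R1 from red(a,f)
round 1: derive path(b,b) via R1 from red(b,b)
round 1: derive path(f,a) via R1 from red(f,a)
round 1: derive path(i,i) via R1 from red(i,i)
round 1: derive path(j,c) via R1 from red(j,c)
round 1: derive path(j,i) via R1 from red(j,i)
round 2: derive path(a,a) via R2 from path(a,f), path(f,a)
round 2: derive path(f,b) via R2 from path(f,a), path(a,b)
round 2: derive path(f,f) via R2 from path(f,a), path(a,f)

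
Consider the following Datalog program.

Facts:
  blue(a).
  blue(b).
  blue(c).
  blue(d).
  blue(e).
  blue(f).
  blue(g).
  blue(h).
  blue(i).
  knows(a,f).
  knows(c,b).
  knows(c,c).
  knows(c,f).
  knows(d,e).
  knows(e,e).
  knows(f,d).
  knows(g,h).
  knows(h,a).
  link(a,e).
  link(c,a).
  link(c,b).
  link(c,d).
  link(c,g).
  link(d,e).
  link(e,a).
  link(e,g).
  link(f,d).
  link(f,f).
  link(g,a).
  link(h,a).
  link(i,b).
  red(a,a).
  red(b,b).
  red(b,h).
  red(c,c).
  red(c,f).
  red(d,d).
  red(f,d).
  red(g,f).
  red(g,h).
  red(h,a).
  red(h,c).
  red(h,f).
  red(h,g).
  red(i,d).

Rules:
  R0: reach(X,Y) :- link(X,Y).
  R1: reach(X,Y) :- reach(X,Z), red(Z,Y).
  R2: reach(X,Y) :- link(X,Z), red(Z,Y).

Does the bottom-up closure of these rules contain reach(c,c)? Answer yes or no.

round 1: derive reach(a,e) via R0 from link(a,e)
round 1: derive reach(c,a) via R0 from link(c,a)
round 1: derive reach(c,b) via R0 from link(c,b)
round 1: derive reach(c,d) via R0 from link(c,d)
round 1: derive reach(c,g) via R0 from link(c,g)
round 1: derive reach(d,e) via R0 from link(d,e)
round 1: derive reach(e,a) via R0 from link(e,a)
round 1: derive reach(e,g) via R0 from link(e,g)
round 1: derive reach(f,d) via R0 from link(f,d)
round 1: derive reach(f,f) via R0 from link(f,f)
round 1: derive reach(g,a) via R0 from link(g,a)
round 1: derive reach(h,a) via R0 from link(h,a)
round 1: derive reach(i,b) via R0 from link(i,b)
round 1: derive reach(c,f) via R2 from link(c,g), red(g,f)
round 1: derive reach(c,h) via R2 from link(c,b), red(b,h)
round 1: derive reach(e,f) via R2 from link(e,g), red(g,f)
round 1: derive reach(e,h) via R2 from link(e,g), red(g,h)
round 1: derive reach(i,h) via R2 from link(i,b), red(b,h)
round 2: derive reach(c,c) via R1 from reach(c,h), red(h,c)
round 2: derive reach(e,c) via R1 from reach(e,h), red(h,c)
round 2: derive reach(e,d) via R1 from reach(e,f), red(f,d)
round 2: derive reach(i,a) via R1 from reach(i,h), red(h,a)
round 2: derive reach(i,c) via R1 from reach(i,h), red(h,c)
round 2: derive reach(i,f) via R1 from reach(i,h), red(h,f)
round 2: derive reach(i,g) via R1 from reach(i,h), red(h,g)
round 3: derive reach(i,d) via R1 from reach(i,f), red(f,d)

yes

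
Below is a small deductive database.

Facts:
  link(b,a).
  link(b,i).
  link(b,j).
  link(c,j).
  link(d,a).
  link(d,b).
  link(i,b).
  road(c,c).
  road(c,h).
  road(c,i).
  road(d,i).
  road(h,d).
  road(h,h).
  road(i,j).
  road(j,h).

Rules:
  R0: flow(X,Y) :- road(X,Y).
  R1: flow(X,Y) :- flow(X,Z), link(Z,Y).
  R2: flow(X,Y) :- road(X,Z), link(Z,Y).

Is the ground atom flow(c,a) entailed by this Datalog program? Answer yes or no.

round 1: derive flow(c,c) via R0 from road(c,c)
round 1: derive flow(c,h) via R0 from road(c,h)
round 1: derive flow(c,i) via R0 from road(c,i)
round 1: derive flow(d,i) via R0 from road(d,i)
round 1: derive flow(h,d) via R0 from road(h,d)
round 1: derive flow(h,h) via R0 from road(h,h)
round 1: derive flow(i,j) via R0 from road(i,j)
round 1: derive flow(j,h) via R0 from road(j,h)
round 1: derive flow(c,b) via R2 from road(c,i), link(i,b)
round 1: derive flow(c,j) via R2 from road(c,c), link(c,j)
round 1: derive flow(d,b) via R2 from road(d,i), link(i,b)
round 1: derive flow(h,a) via R2 from road(h,d), link(d,a)
round 1: derive flow(h,b) via R2 from road(h,d), link(d,b)
round 2: derive flow(c,a) via R1 from flow(c,b), link(b,a)
round 2: derive flow(d,a) via R1 from flow(d,b), link(b,a)
round 2: derive flow(d,j) via R1 from flow(d,b), link(b,j)
round 2: derive flow(h,i) via R1 from flow(h,b), link(b,i)
round 2: derive flow(h,j) via R1 from flow(h,b), link(b,j)

yes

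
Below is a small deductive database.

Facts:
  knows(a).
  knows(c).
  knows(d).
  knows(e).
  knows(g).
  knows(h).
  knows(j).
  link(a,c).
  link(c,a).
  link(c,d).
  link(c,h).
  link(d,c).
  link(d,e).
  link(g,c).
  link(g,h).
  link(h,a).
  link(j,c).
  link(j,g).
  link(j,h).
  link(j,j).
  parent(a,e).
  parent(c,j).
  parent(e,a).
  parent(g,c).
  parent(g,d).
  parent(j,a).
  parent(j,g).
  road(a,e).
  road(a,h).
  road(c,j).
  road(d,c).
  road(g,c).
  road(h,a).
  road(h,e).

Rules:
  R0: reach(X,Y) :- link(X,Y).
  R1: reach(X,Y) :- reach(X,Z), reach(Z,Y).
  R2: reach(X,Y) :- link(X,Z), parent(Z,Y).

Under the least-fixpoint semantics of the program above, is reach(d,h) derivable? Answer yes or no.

yes

round 1: derive reach(a,c) via R0 from link(a,c)
round 1: derive reach(c,a) via R0 from link(c,a)
round 1: derive reach(c,d) via R0 from link(c,d)
round 1: derive reach(c,h) via R0 from link(c,h)
round 1: derive reach(d,c) via R0 from link(d,c)
round 1: derive reach(d,e) via R0 from link(d,e)
round 1: derive reach(g,c) via R0 from link(g,c)
round 1: derive reach(g,h) via R0 from link(g,h)
round 1: derive reach(h,a) via R0 from link(h,a)
round 1: derive reach(j,c) via R0 from link(j,c)
round 1: derive reach(j,g) via R0 from link(j,g)
round 1: derive reach(j,h) via R0 from link(j,h)
round 1: derive reach(j,j) via R0 from link(j,j)
round 1: derive reach(a,j) via R2 from link(a,c), parent(c,j)
round 1: derive reach(c,e) via R2 from link(c,a), parent(a,e)
round 1: derive reach(d,a) via R2 from link(d,e), parent(e,a)
round 1: derive reach(d,j) via R2 from link(d,c), parent(c,j)
round 1: derive reach(g,j) via R2 from link(g,c), parent(c,j)
round 1: derive reach(h,e) via R2 from link(h,a), parent(a,e)
round 1: derive reach(j,a) via R2 from link(j,j), parent(j,a)
round 1: derive reach(j,d) via R2 from link(j,g), parent(g,d)
round 2: derive reach(a,a) via R1 from reach(a,c), reach(c,a)
round 2: derive reach(a,d) via R1 from reach(a,c), reach(c,d)
round 2: derive reach(a,e) via R1 from reach(a,c), reach(c,e)
round 2: derive reach(a,g) via R1 from reach(a,j), reach(j,g)
round 2: derive reach(a,h) via R1 from reach(a,c), reach(c,h)
round 2: derive reach(c,c) via R1 from reach(c,a), reach(a,c)
round 2: derive reach(c,j) via R1 from reach(c,a), reach(a,j)
round 2: derive reach(d,d) via R1 from reach(d,c), reach(c,d)
round 2: derive reach(d,g) via R1 from reach(d,j), reach(j,g)
round 2: derive reach(d,h) via R1 from reach(d,c), reach(c,h)
round 2: derive reach(g,a) via R1 from reach(g,c), reach(c,a)
round 2: derive reach(g,d) via R1 from reach(g,c), reach(c,d)
round 2: derive reach(g,e) via R1 from reach(g,c), reach(c,e)
round 2: derive reach(g,g) via R1 from reach(g,j), reach(j,g)
round 2: derive reach(h,c) via R1 from reach(h,a), reach(a,c)
round 2: derive reach(h,j) via R1 from reach(h,a), reach(a,j)
round 2: derive reach(j,e) via R1 from reach(j,c), reach(c,e)
round 3: derive reach(c,g) via R1 from reach(c,a), reach(a,g)
round 3: derive reach(h,d) via R1 from reach(h,a), reach(a,d)
round 3: derive reach(h,g) via R1 from reach(h,a), reach(a,g)
round 3: derive reach(h,h) via R1 from reach(h,a), reach(a,h)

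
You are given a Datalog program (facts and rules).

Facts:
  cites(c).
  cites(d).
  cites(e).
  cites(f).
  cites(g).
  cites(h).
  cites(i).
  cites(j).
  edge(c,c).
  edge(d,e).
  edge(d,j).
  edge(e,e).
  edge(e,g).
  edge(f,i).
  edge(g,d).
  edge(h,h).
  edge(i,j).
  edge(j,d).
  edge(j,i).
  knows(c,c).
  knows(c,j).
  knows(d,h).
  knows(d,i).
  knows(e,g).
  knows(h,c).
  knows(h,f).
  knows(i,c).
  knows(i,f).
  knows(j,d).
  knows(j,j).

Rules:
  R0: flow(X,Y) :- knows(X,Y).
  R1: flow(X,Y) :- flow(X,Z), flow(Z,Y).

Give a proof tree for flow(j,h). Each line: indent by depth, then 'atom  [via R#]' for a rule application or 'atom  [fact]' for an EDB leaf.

flow(j,h)  [via R1]
  flow(j,d)  [via R0]
    knows(j,d)  [fact]
  flow(d,h)  [via R0]
    knows(d,h)  [fact]

round 1: derive flow(c,c) via R0 from knows(c,c)
round 1: derive flow(c,j) via R0 from knows(c,j)
round 1: derive flow(d,h) via R0 from knows(d,h)
round 1: derive flow(d,i) via R0 from knows(d,i)
round 1: derive flow(e,g) via R0 from knows(e,g)
round 1: derive flow(h,c) via R0 from knows(h,c)
round 1: derive flow(h,f) via R0 from knows(h,f)
round 1: derive flow(i,c) via R0 from knows(i,c)
round 1: derive flow(i,f) via R0 from knows(i,f)
round 1: derive flow(j,d) via R0 from knows(j,d)
round 1: derive flow(j,j) via R0 from knows(j,j)
round 2: derive flow(c,d) via R1 from flow(c,j), flow(j,d)
round 2: derive flow(d,c) via R1 from flow(d,h), flow(h,c)
round 2: derive flow(d,f) via R1 from flow(d,h), flow(h,f)
round 2: derive flow(h,j) via R1 from flow(h,c), flow(c,j)
round 2: derive flow(i,j) via R1 from flow(i,c), flow(c,j)
round 2: derive flow(j,h) via R1 from flow(j,d), flow(d,h)
round 2: derive flow(j,i) via R1 from flow(j,d), flow(d,i)
round 3: derive flow(c,f) via R1 from flow(c,d), flow(d,f)
round 3: derive flow(c,h) via R1 from flow(c,d), flow(d,h)
round 3: derive flow(c,i) via R1 from flow(c,d), flow(d,i)
round 3: derive flow(d,d) via R1 from flow(d,c), flow(c,d)
round 3: derive flow(d,j) via R1 from flow(d,c), flow(c,j)
round 3: derive flow(h,d) via R1 from flow(h,c), flow(c,d)
round 3: derive flow(h,h) via R1 from flow(h,j), flow(j,h)
round 3: derive flow(h,i) via R1 from flow(h,j), flow(j,i)
round 3: derive flow(i,d) via R1 from flow(i,c), flow(c,d)
round 3: derive flow(i,h) via R1 from flow(i,j), flow(j,h)
round 3: derive flow(i,i) via R1 from flow(i,j), flow(j,i)
round 3: derive flow(j,c) via R1 from flow(j,d), flow(d,c)
round 3: derive flow(j,f) via R1 from flow(j,d), flow(d,f)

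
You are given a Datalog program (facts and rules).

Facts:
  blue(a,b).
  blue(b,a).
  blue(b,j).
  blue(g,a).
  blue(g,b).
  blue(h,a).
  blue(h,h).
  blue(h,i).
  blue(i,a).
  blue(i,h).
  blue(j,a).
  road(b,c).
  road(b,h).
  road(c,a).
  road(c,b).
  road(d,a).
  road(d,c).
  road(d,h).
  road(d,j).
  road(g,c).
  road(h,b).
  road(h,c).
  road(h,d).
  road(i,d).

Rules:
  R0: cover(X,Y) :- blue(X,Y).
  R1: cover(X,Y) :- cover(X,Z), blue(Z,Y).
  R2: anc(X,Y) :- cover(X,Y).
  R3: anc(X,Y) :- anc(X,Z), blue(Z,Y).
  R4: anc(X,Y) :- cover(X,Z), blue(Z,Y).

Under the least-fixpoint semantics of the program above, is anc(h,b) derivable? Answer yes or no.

round 1: derive cover(a,b) via R0 from blue(a,b)
round 1: derive cover(b,a) via R0 from blue(b,a)
round 1: derive cover(b,j) via R0 from blue(b,j)
round 1: derive cover(g,a) via R0 from blue(g,a)
round 1: derive cover(g,b) via R0 from blue(g,b)
round 1: derive cover(h,a) via R0 from blue(h,a)
round 1: derive cover(h,h) via R0 from blue(h,h)
round 1: derive cover(h,i) via R0 from blue(h,i)
round 1: derive cover(i,a) via R0 from blue(i,a)
round 1: derive cover(i,h) via R0 from blue(i,h)
round 1: derive cover(j,a) via R0 from blue(j,a)
round 2: derive cover(a,a) via R1 from cover(a,b), blue(b,a)
round 2: derive cover(a,j) via R1 from cover(a,b), blue(b,j)
round 2: derive cover(b,b) via R1 from cover(b,a), blue(a,b)
round 2: derive cover(g,j) via R1 from cover(g,b), blue(b,j)
round 2: derive cover(h,b) via R1 from cover(h,a), blue(a,b)
round 2: derive cover(i,b) via R1 from cover(i,a), blue(a,b)
round 2: derive cover(i,i) via R1 from cover(i,h), blue(h,i)
round 2: derive cover(j,b) via R1 from cover(j,a), blue(a,b)
round 2: derive anc(a,b) via R2 from cover(a,b)
round 2: derive anc(b,a) via R2 from cover(b,a)
round 2: derive anc(b,j) via R2 from cover(b,j)
round 2: derive anc(g,a) via R2 from cover(g,a)
round 2: derive anc(g,b) via R2 from cover(g,b)
round 2: derive anc(h,a) via R2 from cover(h,a)
round 2: derive anc(h,h) via R2 from cover(h,h)
round 2: derive anc(h,i) via R2 from cover(h,i)
round 2: derive anc(i,a) via R2 from cover(i,a)
round 2: derive anc(i,h) via R2 from cover(i,h)
round 2: derive anc(j,a) via R2 from cover(j,a)
round 2: derive anc(a,a) via R4 from cover(a,b), blue(b,a)
round 2: derive anc(a,j) via R4 from cover(a,b), blue(b,j)
round 2: derive anc(b,b) via R4 from cover(b,a), blue(a,b)
round 2: derive anc(g,j) via R4 from cover(g,b), blue(b,j)
round 2: derive anc(h,b) via R4 from cover(h,a), blue(a,b)
round 2: derive anc(i,b) via R4 from cover(i,a), blue(a,b)
round 2: derive anc(i,i) via R4 from cover(i,h), blue(h,i)
round 2: derive anc(j,b) via R4 from cover(j,a), blue(a,b)
round 3: derive cover(h,j) via R1 from cover(h,b), blue(b,j)
round 3: derive cover(i,j) via R1 from cover(i,b), blue(b,j)
round 3: derive cover(j,j) via R1 from cover(j,b), blue(b,j)
round 3: derive anc(h,j) via R3 from anc(h,b), blue(b,j)
round 3: derive anc(i,j) via R3 from anc(i,b), blue(b,j)
round 3: derive anc(j,j) via R3 from anc(j,b), blue(b,j)

yes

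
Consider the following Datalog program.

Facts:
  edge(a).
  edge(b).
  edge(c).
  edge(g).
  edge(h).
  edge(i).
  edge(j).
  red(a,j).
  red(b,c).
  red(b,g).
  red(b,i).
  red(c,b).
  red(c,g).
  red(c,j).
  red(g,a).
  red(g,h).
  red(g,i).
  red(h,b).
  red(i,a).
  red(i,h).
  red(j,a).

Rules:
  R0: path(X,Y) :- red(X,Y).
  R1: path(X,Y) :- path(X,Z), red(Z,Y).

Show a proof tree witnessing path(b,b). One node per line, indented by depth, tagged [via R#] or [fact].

round 1: derive path(a,j) via R0 from red(a,j)
round 1: derive path(b,c) via R0 from red(b,c)
round 1: derive path(b,g) via R0 from red(b,g)
round 1: derive path(b,i) via R0 from red(b,i)
round 1: derive path(c,b) via R0 from red(c,b)
round 1: derive path(c,g) via R0 from red(c,g)
round 1: derive path(c,j) via R0 from red(c,j)
round 1: derive path(g,a) via R0 from red(g,a)
round 1: derive path(g,h) via R0 from red(g,h)
round 1: derive path(g,i) via R0 from red(g,i)
round 1: derive path(h,b) via R0 from red(h,b)
round 1: derive path(i,a) via R0 from red(i,a)
round 1: derive path(i,h) via R0 from red(i,h)
round 1: derive path(j,a) via R0 from red(j,a)
round 2: derive path(a,a) via R1 from path(a,j), red(j,a)
round 2: derive path(b,a) via R1 from path(b,g), red(g,a)
round 2: derive path(b,b) via R1 from path(b,c), red(c,b)
round 2: derive path(b,h) via R1 from path(b,g), red(g,h)
round 2: derive path(b,j) via R1 from path(b,c), red(c,j)
round 2: derive path(c,a) via R1 from path(c,g), red(g,a)
round 2: derive path(c,c) via R1 from path(c,b), red(b,c)
round 2: derive path(c,h) via R1 from path(c,g), red(g,h)
round 2: derive path(c,i) via R1 from path(c,b), red(b,i)
round 2: derive path(g,b) via R1 from path(g,h), red(h,b)
round 2: derive path(g,j) via R1 from path(g,a), red(a,j)
round 2: derive path(h,c) via R1 from path(h,b), red(b,c)
round 2: derive path(h,g) via R1 from path(h,b), red(b,g)
round 2: derive path(h,i) via R1 from path(h,b), red(b,i)
round 2: derive path(i,b) via R1 from path(i,h), red(h,b)
round 2: derive path(i,j) via R1 from path(i,a), red(a,j)
round 2: derive path(j,j) via R1 from path(j,a), red(a,j)
round 3: derive path(g,c) via R1 from path(g,b), red(b,c)
round 3: derive path(g,g) via R1 from path(g,b), red(b,g)
round 3: derive path(h,a) via R1 from path(h,g), red(g,a)
round 3: derive path(h,h) via R1 from path(h,g), red(g,h)
round 3: derive path(h,j) via R1 from path(h,c), red(c,j)
round 3: derive path(i,c) via R1 from path(i,b), red(b,c)
round 3: derive path(i,g) via R1 from path(i,b), red(b,g)
round 3: derive path(i,i) via R1 from path(i,b), red(b,i)

path(b,b)  [via R1]
  path(b,c)  [via R0]
    red(b,c)  [fact]
  red(c,b)  [fact]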